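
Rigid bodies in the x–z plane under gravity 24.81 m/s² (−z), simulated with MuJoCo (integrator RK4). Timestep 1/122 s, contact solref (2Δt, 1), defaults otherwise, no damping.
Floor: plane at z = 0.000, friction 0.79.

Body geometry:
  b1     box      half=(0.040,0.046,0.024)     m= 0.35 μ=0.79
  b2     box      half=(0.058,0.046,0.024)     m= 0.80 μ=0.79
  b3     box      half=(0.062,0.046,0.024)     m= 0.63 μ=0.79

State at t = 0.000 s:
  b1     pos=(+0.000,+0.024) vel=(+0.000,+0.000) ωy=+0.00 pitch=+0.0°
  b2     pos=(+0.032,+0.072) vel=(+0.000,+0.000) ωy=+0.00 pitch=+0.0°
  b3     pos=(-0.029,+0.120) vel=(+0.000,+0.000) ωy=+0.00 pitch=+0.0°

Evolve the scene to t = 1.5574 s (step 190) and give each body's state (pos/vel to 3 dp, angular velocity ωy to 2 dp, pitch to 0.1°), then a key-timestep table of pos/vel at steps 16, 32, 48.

State at t = 1.5574 s:
  b1     pos=(+0.001,+0.024) vel=(+0.000,+0.000) ωy=+0.00 pitch=+0.2°
  b2     pos=(+0.033,+0.071) vel=(+0.000,+0.000) ωy=+0.00 pitch=+0.6°
  b3     pos=(-0.157,+0.024) vel=(+0.000,+0.000) ωy=+0.00 pitch=+180.0°

Key-timestep trajectory:
   step    t(s)  b1.x    b1.z    b1.vx   b1.vz   b2.x    b2.z    b2.vx   b2.vz   b3.x    b3.z    b3.vx   b3.vz 
     16  0.1311   +0.000  +0.024  +0.001  +0.000   +0.032  +0.071  +0.003  +0.000   -0.039  +0.115  -0.202  -0.128
     32  0.2623   +0.001  +0.024  +0.000  +0.000   +0.033  +0.071  +0.000  +0.001   -0.090  +0.064  -0.410  +0.096
     48  0.3934   +0.001  +0.024  +0.000  +0.000   +0.033  +0.071  +0.000  +0.000   -0.159  +0.014  +0.007  +0.091


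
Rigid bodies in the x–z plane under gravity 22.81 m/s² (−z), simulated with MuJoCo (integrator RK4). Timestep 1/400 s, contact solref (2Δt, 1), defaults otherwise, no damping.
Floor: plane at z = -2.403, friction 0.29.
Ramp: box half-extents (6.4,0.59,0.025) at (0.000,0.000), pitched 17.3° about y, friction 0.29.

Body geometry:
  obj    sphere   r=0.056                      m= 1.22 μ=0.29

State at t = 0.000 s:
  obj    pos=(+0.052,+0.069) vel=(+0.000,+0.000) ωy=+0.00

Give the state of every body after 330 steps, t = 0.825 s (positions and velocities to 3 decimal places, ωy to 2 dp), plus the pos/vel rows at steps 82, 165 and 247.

State at t = 0.825 s:
  obj    pos=(+1.626,-0.422) vel=(+3.816,-1.189) ωy=+71.37

Key-timestep trajectory:
   step    t(s)  obj.x    obj.z    obj.vx   obj.vz 
     82  0.2050   +0.149  +0.038  +0.948  -0.295
    165  0.4125   +0.446  -0.054  +1.908  -0.594
    247  0.6175   +0.934  -0.206  +2.857  -0.890


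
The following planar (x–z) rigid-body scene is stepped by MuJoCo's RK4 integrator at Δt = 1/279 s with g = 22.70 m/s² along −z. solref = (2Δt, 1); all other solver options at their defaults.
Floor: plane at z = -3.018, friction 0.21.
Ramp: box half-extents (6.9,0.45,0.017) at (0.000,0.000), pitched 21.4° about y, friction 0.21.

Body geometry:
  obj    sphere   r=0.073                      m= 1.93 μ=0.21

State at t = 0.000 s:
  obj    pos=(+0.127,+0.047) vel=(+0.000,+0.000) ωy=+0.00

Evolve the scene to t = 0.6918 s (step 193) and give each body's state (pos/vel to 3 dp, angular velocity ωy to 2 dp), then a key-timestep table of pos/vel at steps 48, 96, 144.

State at t = 0.6918 s:
  obj    pos=(+1.445,-0.470) vel=(+3.811,-1.493) ωy=+56.05

Key-timestep trajectory:
   step    t(s)  obj.x    obj.z    obj.vx   obj.vz 
     48  0.1720   +0.209  +0.015  +0.948  -0.371
     96  0.3441   +0.453  -0.081  +1.896  -0.743
    144  0.5161   +0.861  -0.241  +2.843  -1.114


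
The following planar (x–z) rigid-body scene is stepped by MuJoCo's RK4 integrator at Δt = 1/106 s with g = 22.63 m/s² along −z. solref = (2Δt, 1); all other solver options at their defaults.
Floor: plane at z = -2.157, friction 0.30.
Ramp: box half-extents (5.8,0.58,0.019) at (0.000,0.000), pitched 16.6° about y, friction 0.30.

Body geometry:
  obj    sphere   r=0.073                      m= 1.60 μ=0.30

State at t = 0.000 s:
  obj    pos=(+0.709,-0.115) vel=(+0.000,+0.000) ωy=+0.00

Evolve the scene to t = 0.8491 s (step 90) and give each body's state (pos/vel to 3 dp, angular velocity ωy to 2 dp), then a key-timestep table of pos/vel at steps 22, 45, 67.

State at t = 0.8491 s:
  obj    pos=(+2.304,-0.591) vel=(+3.757,-1.120) ωy=+53.69

Key-timestep trajectory:
   step    t(s)  obj.x    obj.z    obj.vx   obj.vz 
     22  0.2075   +0.804  -0.144  +0.919  -0.274
     45  0.4245   +1.108  -0.234  +1.879  -0.560
     67  0.6321   +1.593  -0.379  +2.797  -0.834


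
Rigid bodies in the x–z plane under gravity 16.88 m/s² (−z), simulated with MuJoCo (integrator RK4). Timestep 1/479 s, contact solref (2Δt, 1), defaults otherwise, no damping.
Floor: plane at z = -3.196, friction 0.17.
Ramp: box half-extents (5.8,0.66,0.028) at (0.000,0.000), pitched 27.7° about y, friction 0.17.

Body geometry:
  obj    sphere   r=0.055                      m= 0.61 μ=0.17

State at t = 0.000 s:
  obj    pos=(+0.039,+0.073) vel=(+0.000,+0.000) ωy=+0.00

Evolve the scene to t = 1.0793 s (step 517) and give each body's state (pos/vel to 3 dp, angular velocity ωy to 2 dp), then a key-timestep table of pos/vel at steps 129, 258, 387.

State at t = 1.0793 s:
  obj    pos=(+2.930,-1.444) vel=(+5.356,-2.812) ωy=+109.97

Key-timestep trajectory:
   step    t(s)  obj.x    obj.z    obj.vx   obj.vz 
    129  0.2693   +0.219  -0.021  +1.337  -0.702
    258  0.5386   +0.759  -0.305  +2.673  -1.403
    387  0.8079   +1.659  -0.777  +4.009  -2.105


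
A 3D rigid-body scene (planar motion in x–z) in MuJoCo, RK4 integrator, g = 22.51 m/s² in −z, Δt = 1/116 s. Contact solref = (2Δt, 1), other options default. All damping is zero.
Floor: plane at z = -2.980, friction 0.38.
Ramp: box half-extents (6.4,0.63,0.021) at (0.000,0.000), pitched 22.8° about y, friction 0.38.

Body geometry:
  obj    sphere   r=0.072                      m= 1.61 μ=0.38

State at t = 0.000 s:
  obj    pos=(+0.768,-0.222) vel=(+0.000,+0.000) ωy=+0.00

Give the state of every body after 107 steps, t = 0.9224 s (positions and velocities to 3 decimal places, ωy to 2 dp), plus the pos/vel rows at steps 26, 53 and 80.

State at t = 0.9224 s:
  obj    pos=(+3.212,-1.249) vel=(+5.298,-2.227) ωy=+79.81

Key-timestep trajectory:
   step    t(s)  obj.x    obj.z    obj.vx   obj.vz 
     26  0.2241   +0.912  -0.283  +1.288  -0.541
     53  0.4569   +1.368  -0.474  +2.624  -1.103
     80  0.6897   +2.134  -0.796  +3.961  -1.665


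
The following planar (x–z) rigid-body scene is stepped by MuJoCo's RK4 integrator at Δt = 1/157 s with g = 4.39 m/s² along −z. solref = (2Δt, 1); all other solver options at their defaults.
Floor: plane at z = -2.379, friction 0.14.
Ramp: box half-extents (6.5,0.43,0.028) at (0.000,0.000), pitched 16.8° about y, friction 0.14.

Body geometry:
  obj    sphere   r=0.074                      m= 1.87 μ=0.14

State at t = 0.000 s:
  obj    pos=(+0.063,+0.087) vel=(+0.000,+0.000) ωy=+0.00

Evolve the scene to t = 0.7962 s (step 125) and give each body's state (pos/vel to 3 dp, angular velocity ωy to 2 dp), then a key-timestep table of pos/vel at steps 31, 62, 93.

State at t = 0.7962 s:
  obj    pos=(+0.338,+0.004) vel=(+0.691,-0.209) ωy=+9.75

Key-timestep trajectory:
   step    t(s)  obj.x    obj.z    obj.vx   obj.vz 
     31  0.1975   +0.080  +0.082  +0.171  -0.052
     62  0.3949   +0.131  +0.067  +0.343  -0.103
     93  0.5924   +0.215  +0.042  +0.514  -0.155


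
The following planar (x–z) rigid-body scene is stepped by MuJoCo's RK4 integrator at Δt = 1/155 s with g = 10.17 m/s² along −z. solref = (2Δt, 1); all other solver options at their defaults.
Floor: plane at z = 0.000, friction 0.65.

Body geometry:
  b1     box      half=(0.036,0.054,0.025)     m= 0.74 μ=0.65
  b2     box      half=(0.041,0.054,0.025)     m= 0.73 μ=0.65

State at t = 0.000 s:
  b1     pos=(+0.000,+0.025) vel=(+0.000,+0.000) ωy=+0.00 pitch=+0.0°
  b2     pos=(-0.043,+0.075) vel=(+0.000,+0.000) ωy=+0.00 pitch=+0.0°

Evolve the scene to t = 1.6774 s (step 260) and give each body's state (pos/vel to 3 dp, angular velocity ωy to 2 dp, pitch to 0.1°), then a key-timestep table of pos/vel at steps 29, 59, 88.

State at t = 1.6774 s:
  b1     pos=(+0.000,+0.025) vel=(+0.000,+0.000) ωy=+0.00 pitch=+0.0°
  b2     pos=(-0.148,+0.025) vel=(+0.000,+0.000) ωy=+0.00 pitch=+180.0°

Key-timestep trajectory:
   step    t(s)  b1.x    b1.z    b1.vx   b1.vz   b2.x    b2.z    b2.vx   b2.vz 
     29  0.1871   +0.000  +0.025  +0.000  +0.000   -0.066  +0.046  -0.233  -0.533
     59  0.3806   +0.000  +0.025  +0.000  +0.000   -0.104  +0.048  -0.069  +0.003
     88  0.5677   +0.000  +0.025  +0.000  +0.000   -0.124  +0.044  -0.226  -0.083


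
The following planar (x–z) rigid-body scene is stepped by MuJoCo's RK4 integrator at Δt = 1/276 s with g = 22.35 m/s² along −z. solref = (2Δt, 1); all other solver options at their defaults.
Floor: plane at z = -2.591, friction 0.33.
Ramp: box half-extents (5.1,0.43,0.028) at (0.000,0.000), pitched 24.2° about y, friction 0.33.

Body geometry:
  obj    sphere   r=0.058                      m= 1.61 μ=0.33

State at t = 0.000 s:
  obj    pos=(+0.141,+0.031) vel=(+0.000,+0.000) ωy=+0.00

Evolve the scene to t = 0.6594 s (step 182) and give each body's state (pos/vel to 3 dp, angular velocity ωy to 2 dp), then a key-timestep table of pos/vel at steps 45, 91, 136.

State at t = 0.6594 s:
  obj    pos=(+1.439,-0.552) vel=(+3.936,-1.769) ωy=+74.39

Key-timestep trajectory:
   step    t(s)  obj.x    obj.z    obj.vx   obj.vz 
     45  0.1630   +0.220  -0.005  +0.973  -0.437
     91  0.3297   +0.466  -0.115  +1.968  -0.885
    136  0.4928   +0.866  -0.295  +2.941  -1.322


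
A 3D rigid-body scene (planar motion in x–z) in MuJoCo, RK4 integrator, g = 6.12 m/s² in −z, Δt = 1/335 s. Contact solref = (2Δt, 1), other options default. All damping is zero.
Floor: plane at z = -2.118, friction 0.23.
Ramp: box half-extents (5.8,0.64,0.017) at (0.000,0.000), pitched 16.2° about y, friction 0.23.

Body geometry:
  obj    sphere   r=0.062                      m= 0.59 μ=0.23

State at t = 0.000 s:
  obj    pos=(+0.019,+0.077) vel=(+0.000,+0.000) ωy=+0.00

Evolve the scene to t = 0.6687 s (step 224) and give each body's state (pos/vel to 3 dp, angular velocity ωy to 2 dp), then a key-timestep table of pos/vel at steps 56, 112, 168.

State at t = 0.6687 s:
  obj    pos=(+0.281,+0.001) vel=(+0.783,-0.228) ωy=+13.15

Key-timestep trajectory:
   step    t(s)  obj.x    obj.z    obj.vx   obj.vz 
     56  0.1672   +0.035  +0.072  +0.196  -0.057
    112  0.3343   +0.084  +0.058  +0.392  -0.114
    168  0.5015   +0.166  +0.034  +0.587  -0.171


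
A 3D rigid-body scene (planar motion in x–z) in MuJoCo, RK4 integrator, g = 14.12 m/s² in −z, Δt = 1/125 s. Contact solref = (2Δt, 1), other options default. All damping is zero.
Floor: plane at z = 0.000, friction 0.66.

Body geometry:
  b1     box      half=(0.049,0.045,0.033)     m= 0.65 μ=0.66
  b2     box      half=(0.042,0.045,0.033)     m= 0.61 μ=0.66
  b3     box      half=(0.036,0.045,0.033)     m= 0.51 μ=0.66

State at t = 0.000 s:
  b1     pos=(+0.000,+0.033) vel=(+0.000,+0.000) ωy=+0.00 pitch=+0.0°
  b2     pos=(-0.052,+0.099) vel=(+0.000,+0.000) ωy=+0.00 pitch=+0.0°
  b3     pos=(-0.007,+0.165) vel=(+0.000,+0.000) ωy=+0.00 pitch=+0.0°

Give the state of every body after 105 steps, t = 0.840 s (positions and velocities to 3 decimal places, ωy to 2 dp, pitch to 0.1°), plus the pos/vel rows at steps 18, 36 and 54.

State at t = 0.840 s:
  b1     pos=(+0.000,+0.033) vel=(+0.000,+0.000) ωy=+0.00 pitch=+0.0°
  b2     pos=(-0.092,+0.042) vel=(+0.000,+0.000) ωy=+0.00 pitch=-90.0°
  b3     pos=(+0.035,+0.102) vel=(+0.000,+0.000) ωy=+0.00 pitch=+90.1°

Key-timestep trajectory:
   step    t(s)  b1.x    b1.z    b1.vx   b1.vz   b2.x    b2.z    b2.vx   b2.vz   b3.x    b3.z    b3.vx   b3.vz 
     18  0.1440   +0.000  +0.033  -0.001  +0.000   -0.052  +0.099  -0.003  +0.000   +0.004  +0.161  +0.205  -0.103
     36  0.2880   +0.000  +0.033  +0.001  +0.001   -0.057  +0.098  -0.105  -0.025   +0.038  +0.096  -0.028  +0.222
     54  0.4320   +0.000  +0.033  +0.000  +0.000   -0.091  +0.050  -0.299  -1.062   +0.035  +0.102  +0.000  +0.000


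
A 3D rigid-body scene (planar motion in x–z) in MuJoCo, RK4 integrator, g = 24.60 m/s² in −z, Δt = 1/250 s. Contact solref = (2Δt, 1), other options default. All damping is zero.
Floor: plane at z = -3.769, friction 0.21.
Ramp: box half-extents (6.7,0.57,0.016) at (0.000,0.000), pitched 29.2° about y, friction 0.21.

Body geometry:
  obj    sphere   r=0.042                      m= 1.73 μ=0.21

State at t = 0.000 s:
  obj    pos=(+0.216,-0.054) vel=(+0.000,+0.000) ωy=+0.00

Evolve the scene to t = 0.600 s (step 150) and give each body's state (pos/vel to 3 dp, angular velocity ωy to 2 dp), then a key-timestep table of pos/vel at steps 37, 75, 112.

State at t = 0.600 s:
  obj    pos=(+1.563,-0.807) vel=(+4.490,-2.509) ωy=+122.41

Key-timestep trajectory:
   step    t(s)  obj.x    obj.z    obj.vx   obj.vz 
     37  0.1480   +0.298  -0.100  +1.108  -0.619
     75  0.3000   +0.553  -0.243  +2.245  -1.255
    112  0.4480   +0.967  -0.474  +3.353  -1.874


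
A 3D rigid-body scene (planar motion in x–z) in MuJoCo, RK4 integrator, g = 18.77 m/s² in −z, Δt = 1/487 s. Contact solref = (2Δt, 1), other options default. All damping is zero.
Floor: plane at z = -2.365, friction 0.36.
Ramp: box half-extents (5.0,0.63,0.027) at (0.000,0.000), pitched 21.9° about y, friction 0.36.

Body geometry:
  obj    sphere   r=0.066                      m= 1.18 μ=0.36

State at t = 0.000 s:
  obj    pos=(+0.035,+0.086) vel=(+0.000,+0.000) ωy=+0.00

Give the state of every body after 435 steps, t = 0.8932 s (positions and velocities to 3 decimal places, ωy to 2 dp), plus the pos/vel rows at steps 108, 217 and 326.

State at t = 0.8932 s:
  obj    pos=(+1.886,-0.658) vel=(+4.144,-1.666) ωy=+67.67

Key-timestep trajectory:
   step    t(s)  obj.x    obj.z    obj.vx   obj.vz 
    108  0.2218   +0.149  +0.040  +1.029  -0.414
    217  0.4456   +0.496  -0.099  +2.068  -0.831
    326  0.6694   +1.075  -0.332  +3.106  -1.249


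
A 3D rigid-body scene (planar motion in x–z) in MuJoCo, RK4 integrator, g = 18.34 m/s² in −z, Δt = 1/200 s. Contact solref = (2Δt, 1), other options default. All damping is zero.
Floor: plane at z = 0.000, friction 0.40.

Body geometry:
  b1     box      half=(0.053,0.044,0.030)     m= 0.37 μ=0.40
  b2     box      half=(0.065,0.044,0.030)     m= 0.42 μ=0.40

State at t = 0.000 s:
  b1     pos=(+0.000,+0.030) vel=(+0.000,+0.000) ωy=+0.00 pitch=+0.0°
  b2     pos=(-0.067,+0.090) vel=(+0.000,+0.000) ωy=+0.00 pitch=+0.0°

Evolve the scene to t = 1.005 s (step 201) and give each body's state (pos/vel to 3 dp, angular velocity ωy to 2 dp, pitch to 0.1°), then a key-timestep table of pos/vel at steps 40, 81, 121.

State at t = 1.005 s:
  b1     pos=(+0.000,+0.030) vel=(+0.000,+0.000) ωy=+0.00 pitch=+0.0°
  b2     pos=(-0.135,+0.065) vel=(+0.000,+0.000) ωy=+0.00 pitch=-90.0°

Key-timestep trajectory:
   step    t(s)  b1.x    b1.z    b1.vx   b1.vz   b2.x    b2.z    b2.vx   b2.vz 
     40  0.2000   +0.000  +0.030  +0.000  +0.000   -0.102  +0.072  -0.152  +0.010
     81  0.4050   +0.000  +0.030  +0.000  +0.000   -0.145  +0.069  -0.071  +0.027
    121  0.6050   +0.000  +0.030  +0.000  +0.000   -0.136  +0.065  -0.155  +0.036


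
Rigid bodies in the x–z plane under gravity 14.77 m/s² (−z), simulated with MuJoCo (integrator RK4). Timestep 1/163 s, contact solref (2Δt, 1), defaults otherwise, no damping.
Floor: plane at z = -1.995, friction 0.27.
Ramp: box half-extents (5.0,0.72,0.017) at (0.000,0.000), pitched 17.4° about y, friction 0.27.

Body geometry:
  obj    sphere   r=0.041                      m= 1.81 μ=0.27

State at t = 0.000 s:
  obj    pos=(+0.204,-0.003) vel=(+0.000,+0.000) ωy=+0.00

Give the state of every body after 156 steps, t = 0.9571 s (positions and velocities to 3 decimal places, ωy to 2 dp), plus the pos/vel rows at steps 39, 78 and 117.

State at t = 0.9571 s:
  obj    pos=(+1.583,-0.435) vel=(+2.881,-0.903) ωy=+73.63

Key-timestep trajectory:
   step    t(s)  obj.x    obj.z    obj.vx   obj.vz 
     39  0.2393   +0.290  -0.030  +0.720  -0.226
     78  0.4785   +0.549  -0.111  +1.441  -0.451
    117  0.7178   +0.980  -0.246  +2.161  -0.677


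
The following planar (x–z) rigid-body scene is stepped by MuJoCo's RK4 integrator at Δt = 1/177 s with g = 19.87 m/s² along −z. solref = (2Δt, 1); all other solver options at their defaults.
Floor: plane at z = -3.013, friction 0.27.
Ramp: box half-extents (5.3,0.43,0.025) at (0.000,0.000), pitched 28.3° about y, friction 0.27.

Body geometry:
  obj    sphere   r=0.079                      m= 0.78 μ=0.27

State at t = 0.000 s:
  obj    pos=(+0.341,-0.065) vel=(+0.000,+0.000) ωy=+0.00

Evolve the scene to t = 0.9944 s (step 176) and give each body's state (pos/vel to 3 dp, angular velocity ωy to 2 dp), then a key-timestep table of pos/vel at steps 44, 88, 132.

State at t = 0.9944 s:
  obj    pos=(+3.270,-1.643) vel=(+5.891,-3.172) ωy=+84.67

Key-timestep trajectory:
   step    t(s)  obj.x    obj.z    obj.vx   obj.vz 
     44  0.2486   +0.524  -0.164  +1.473  -0.793
     88  0.4972   +1.073  -0.460  +2.946  -1.586
    132  0.7458   +1.989  -0.953  +4.418  -2.379


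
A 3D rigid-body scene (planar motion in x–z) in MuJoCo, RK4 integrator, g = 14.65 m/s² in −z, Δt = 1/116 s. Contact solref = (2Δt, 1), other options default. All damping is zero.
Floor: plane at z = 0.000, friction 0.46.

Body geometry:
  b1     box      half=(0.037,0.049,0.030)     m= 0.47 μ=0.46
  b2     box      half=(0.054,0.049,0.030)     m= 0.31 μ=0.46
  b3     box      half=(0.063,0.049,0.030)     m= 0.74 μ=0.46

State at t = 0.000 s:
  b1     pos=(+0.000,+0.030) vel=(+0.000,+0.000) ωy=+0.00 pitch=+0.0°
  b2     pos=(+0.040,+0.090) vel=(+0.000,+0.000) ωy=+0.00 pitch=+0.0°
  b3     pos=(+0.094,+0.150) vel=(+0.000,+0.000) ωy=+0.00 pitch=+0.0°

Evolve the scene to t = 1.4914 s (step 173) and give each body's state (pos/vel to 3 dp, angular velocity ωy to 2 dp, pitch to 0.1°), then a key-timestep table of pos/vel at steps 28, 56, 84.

State at t = 1.4914 s:
  b1     pos=(+0.000,+0.030) vel=(+0.000,+0.000) ωy=+0.00 pitch=+0.0°
  b2     pos=(+0.089,+0.054) vel=(+0.000,+0.000) ωy=+0.00 pitch=+90.0°
  b3     pos=(+0.195,+0.063) vel=(+0.000,+0.000) ωy=+0.00 pitch=+90.0°

Key-timestep trajectory:
   step    t(s)  b1.x    b1.z    b1.vx   b1.vz   b2.x    b2.z    b2.vx   b2.vz   b3.x    b3.z    b3.vx   b3.vz 
     28  0.2414   +0.000  +0.030  +0.000  +0.000   +0.094  +0.055  +0.163  +0.118   +0.174  +0.069  +0.335  -0.011
     56  0.4828   +0.000  +0.030  +0.000  +0.000   +0.089  +0.054  -0.079  -0.025   +0.217  +0.069  -0.029  -0.004
     84  0.7241   +0.000  +0.030  +0.000  +0.000   +0.089  +0.054  +0.000  +0.000   +0.190  +0.065  +0.125  -0.045


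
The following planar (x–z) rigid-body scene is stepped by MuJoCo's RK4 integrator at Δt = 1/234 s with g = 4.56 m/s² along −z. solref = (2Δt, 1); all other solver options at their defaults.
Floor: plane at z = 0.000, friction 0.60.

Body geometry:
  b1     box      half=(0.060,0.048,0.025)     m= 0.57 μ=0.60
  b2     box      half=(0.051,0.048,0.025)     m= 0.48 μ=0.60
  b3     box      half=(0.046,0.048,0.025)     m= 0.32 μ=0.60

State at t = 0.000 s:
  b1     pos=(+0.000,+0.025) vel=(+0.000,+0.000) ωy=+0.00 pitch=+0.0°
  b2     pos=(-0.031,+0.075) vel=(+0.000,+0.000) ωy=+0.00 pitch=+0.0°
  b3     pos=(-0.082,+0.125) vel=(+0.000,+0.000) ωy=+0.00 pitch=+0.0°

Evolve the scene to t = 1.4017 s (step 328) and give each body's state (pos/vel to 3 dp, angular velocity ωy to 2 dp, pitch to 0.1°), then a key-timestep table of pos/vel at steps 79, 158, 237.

State at t = 1.4017 s:
  b1     pos=(+0.000,+0.025) vel=(+0.000,+0.000) ωy=+0.00 pitch=+0.0°
  b2     pos=(-0.030,+0.075) vel=(+0.000,+0.000) ωy=+0.00 pitch=+0.0°
  b3     pos=(-0.106,+0.046) vel=(+0.000,+0.000) ωy=+0.00 pitch=-90.0°

Key-timestep trajectory:
   step    t(s)  b1.x    b1.z    b1.vx   b1.vz   b2.x    b2.z    b2.vx   b2.vz   b3.x    b3.z    b3.vx   b3.vz 
     79  0.3376   +0.000  +0.025  +0.000  +0.000   -0.031  +0.075  +0.000  +0.000   -0.083  +0.125  -0.007  +0.000
    158  0.6752   +0.000  +0.025  +0.000  +0.000   -0.031  +0.075  +0.000  +0.000   -0.096  +0.121  -0.104  -0.064
    237  1.0128   +0.000  +0.025  +0.000  +0.000   -0.031  +0.075  +0.000  +0.000   -0.125  +0.052  -0.004  +0.000


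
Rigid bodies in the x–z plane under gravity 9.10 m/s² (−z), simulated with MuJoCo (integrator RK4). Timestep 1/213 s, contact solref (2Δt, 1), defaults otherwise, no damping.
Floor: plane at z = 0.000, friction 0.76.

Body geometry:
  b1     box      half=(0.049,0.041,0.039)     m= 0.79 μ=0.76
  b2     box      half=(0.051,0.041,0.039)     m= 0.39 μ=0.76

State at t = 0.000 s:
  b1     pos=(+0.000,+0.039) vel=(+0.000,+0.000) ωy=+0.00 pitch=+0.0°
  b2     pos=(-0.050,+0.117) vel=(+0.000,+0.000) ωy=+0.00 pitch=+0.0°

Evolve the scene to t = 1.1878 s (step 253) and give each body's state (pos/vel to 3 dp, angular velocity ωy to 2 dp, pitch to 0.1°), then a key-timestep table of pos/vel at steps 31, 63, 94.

State at t = 1.1878 s:
  b1     pos=(+0.000,+0.039) vel=(+0.000,+0.000) ωy=+0.00 pitch=+0.0°
  b2     pos=(-0.097,+0.051) vel=(+0.000,+0.000) ωy=+0.00 pitch=-90.0°

Key-timestep trajectory:
   step    t(s)  b1.x    b1.z    b1.vx   b1.vz   b2.x    b2.z    b2.vx   b2.vz 
     31  0.1455   +0.000  +0.039  +0.000  +0.000   -0.052  +0.117  -0.028  -0.002
     63  0.2958   +0.000  +0.039  +0.000  +0.000   -0.063  +0.114  -0.144  -0.052
     94  0.4413   +0.000  +0.039  +0.000  +0.000   -0.095  +0.068  -0.257  -0.833


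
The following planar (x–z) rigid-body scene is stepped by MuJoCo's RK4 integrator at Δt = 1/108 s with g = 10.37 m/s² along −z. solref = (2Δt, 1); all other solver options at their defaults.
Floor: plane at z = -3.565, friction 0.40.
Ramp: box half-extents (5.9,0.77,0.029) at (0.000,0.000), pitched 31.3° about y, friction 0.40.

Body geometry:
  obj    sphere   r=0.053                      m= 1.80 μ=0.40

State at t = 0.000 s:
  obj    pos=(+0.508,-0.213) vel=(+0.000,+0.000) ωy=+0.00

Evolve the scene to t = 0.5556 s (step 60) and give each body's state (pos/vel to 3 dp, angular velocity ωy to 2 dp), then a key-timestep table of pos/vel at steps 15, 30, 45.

State at t = 0.5556 s:
  obj    pos=(+1.016,-0.522) vel=(+1.827,-1.111) ωy=+40.32

Key-timestep trajectory:
   step    t(s)  obj.x    obj.z    obj.vx   obj.vz 
     15  0.1389   +0.540  -0.232  +0.457  -0.278
     30  0.2778   +0.635  -0.290  +0.914  -0.555
     45  0.4167   +0.794  -0.387  +1.370  -0.833


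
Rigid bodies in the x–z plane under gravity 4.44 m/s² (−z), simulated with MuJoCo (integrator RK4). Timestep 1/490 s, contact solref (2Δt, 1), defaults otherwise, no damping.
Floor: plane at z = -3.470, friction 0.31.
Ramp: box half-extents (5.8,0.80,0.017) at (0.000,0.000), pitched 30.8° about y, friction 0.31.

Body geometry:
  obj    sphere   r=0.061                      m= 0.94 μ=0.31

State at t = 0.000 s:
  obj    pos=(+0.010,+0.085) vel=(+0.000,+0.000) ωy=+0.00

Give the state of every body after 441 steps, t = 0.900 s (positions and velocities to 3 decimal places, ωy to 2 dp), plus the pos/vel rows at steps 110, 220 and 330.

State at t = 0.900 s:
  obj    pos=(+0.575,-0.252) vel=(+1.255,-0.748) ωy=+23.96

Key-timestep trajectory:
   step    t(s)  obj.x    obj.z    obj.vx   obj.vz 
    110  0.2245   +0.045  +0.064  +0.313  -0.187
    220  0.4490   +0.151  +0.001  +0.626  -0.373
    330  0.6735   +0.326  -0.104  +0.939  -0.560


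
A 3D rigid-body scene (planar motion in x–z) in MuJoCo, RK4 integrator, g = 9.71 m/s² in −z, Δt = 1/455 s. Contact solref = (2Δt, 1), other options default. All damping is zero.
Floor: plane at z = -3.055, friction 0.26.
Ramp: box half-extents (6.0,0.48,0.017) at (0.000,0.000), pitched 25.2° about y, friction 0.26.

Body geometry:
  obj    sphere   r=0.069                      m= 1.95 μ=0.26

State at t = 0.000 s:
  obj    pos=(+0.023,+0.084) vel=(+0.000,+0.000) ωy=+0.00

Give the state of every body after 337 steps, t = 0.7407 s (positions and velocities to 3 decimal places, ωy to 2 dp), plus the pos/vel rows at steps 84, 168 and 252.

State at t = 0.7407 s:
  obj    pos=(+0.756,-0.261) vel=(+1.979,-0.931) ωy=+31.70

Key-timestep trajectory:
   step    t(s)  obj.x    obj.z    obj.vx   obj.vz 
     84  0.1846   +0.069  +0.063  +0.493  -0.232
    168  0.3692   +0.205  -0.002  +0.987  -0.464
    252  0.5538   +0.433  -0.109  +1.480  -0.696


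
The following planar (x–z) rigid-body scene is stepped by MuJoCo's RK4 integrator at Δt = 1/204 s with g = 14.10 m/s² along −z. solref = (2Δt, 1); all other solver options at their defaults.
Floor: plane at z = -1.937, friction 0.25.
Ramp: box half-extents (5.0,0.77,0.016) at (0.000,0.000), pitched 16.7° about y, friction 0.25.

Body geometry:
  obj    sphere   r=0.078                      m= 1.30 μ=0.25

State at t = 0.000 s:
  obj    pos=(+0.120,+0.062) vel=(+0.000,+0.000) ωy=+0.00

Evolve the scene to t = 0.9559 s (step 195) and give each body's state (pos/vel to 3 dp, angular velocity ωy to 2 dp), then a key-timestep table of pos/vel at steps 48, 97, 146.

State at t = 0.9559 s:
  obj    pos=(+1.387,-0.318) vel=(+2.650,-0.795) ωy=+35.46

Key-timestep trajectory:
   step    t(s)  obj.x    obj.z    obj.vx   obj.vz 
     48  0.2353   +0.197  +0.039  +0.652  -0.196
     97  0.4755   +0.433  -0.032  +1.318  -0.395
    146  0.7157   +0.830  -0.151  +1.984  -0.595


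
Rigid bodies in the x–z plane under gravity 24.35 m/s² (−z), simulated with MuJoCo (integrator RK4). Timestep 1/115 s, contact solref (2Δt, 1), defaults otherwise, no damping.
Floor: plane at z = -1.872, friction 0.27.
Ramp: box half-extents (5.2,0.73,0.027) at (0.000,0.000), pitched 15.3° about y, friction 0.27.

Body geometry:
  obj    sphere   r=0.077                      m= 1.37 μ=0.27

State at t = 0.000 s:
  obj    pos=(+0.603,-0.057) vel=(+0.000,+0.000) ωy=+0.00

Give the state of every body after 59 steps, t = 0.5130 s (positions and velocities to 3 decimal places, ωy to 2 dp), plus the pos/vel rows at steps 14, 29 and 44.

State at t = 0.5130 s:
  obj    pos=(+1.186,-0.217) vel=(+2.271,-0.621) ωy=+30.56

Key-timestep trajectory:
   step    t(s)  obj.x    obj.z    obj.vx   obj.vz 
     14  0.1217   +0.636  -0.066  +0.539  -0.147
     29  0.2522   +0.744  -0.096  +1.116  -0.305
     44  0.3826   +0.927  -0.146  +1.694  -0.463


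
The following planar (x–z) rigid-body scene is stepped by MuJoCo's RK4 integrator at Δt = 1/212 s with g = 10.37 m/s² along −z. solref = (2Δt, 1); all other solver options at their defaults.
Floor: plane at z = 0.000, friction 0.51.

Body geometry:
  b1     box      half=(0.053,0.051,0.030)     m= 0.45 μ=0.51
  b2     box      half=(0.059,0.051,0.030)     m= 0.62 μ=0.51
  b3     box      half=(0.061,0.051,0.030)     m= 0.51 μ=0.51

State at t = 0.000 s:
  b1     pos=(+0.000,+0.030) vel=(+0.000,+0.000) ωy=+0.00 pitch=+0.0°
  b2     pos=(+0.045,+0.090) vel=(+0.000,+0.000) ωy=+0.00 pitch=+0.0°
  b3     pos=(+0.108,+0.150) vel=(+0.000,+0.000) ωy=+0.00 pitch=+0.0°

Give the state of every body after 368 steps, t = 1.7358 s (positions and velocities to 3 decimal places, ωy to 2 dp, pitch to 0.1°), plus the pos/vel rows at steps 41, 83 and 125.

State at t = 1.7358 s:
  b1     pos=(+0.000,+0.030) vel=(+0.000,+0.000) ωy=+0.00 pitch=+0.0°
  b2     pos=(+0.104,+0.059) vel=(+0.000,+0.000) ωy=+0.00 pitch=+90.0°
  b3     pos=(+0.303,+0.030) vel=(+0.000,+0.000) ωy=+0.00 pitch=+180.0°

Key-timestep trajectory:
   step    t(s)  b1.x    b1.z    b1.vx   b1.vz   b2.x    b2.z    b2.vx   b2.vz   b3.x    b3.z    b3.vx   b3.vz 
     41  0.1934   +0.000  +0.030  +0.000  +0.000   +0.066  +0.088  +0.245  -0.130   +0.155  +0.092  +0.388  -0.893
     83  0.3915   +0.000  +0.030  +0.000  +0.000   +0.109  +0.061  -0.047  -0.019   +0.218  +0.064  +0.268  +0.129
    125  0.5896   +0.000  +0.030  +0.000  +0.000   +0.103  +0.059  -0.010  +0.009   +0.259  +0.065  +0.262  -0.070


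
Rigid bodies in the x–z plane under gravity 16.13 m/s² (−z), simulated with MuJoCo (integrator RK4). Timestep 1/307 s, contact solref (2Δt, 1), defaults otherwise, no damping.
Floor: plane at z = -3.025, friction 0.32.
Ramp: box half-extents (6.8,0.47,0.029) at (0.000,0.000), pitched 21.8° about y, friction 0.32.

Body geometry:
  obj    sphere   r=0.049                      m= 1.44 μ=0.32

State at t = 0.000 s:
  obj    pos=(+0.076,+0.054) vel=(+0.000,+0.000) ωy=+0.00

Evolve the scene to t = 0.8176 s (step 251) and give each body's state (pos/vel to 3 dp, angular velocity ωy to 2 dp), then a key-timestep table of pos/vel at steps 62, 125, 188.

State at t = 0.8176 s:
  obj    pos=(+1.404,-0.477) vel=(+3.248,-1.299) ωy=+71.38

Key-timestep trajectory:
   step    t(s)  obj.x    obj.z    obj.vx   obj.vz 
     62  0.2020   +0.157  +0.021  +0.802  -0.321
    125  0.4072   +0.405  -0.078  +1.618  -0.647
    188  0.6124   +0.821  -0.244  +2.433  -0.973


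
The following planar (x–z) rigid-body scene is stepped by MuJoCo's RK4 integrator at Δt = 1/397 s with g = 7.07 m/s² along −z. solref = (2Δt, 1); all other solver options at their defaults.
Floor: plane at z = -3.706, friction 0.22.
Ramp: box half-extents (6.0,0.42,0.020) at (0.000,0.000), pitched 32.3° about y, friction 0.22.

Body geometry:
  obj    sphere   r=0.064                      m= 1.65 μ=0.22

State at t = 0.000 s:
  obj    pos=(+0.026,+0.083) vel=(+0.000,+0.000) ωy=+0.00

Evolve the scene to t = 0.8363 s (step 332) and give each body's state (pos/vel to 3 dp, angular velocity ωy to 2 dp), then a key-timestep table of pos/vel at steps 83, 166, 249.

State at t = 0.8363 s:
  obj    pos=(+0.824,-0.421) vel=(+1.908,-1.206) ωy=+35.25

Key-timestep trajectory:
   step    t(s)  obj.x    obj.z    obj.vx   obj.vz 
     83  0.2091   +0.076  +0.051  +0.477  -0.302
    166  0.4181   +0.225  -0.043  +0.954  -0.603
    249  0.6272   +0.475  -0.201  +1.431  -0.904


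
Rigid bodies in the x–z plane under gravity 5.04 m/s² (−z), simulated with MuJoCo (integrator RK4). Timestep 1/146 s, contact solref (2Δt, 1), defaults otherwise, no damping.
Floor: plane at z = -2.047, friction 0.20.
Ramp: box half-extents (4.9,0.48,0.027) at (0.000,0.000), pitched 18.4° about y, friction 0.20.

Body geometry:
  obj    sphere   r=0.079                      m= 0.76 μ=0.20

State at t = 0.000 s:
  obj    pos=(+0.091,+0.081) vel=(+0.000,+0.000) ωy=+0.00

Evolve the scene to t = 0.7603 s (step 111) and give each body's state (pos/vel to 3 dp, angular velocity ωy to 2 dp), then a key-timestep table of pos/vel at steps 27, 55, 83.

State at t = 0.7603 s:
  obj    pos=(+0.403,-0.022) vel=(+0.820,-0.273) ωy=+10.93

Key-timestep trajectory:
   step    t(s)  obj.x    obj.z    obj.vx   obj.vz 
     27  0.1849   +0.110  +0.075  +0.199  -0.066
     55  0.3767   +0.168  +0.056  +0.406  -0.135
     83  0.5685   +0.265  +0.023  +0.613  -0.204


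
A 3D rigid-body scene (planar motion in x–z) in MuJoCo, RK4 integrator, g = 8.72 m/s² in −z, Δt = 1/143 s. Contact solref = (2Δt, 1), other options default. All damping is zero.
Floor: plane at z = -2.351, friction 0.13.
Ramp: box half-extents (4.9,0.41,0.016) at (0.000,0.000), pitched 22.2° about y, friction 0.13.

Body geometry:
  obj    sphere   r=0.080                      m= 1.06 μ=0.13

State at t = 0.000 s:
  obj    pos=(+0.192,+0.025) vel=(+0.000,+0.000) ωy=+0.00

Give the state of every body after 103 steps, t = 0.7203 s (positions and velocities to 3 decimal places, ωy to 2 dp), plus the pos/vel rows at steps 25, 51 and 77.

State at t = 0.7203 s:
  obj    pos=(+0.758,-0.205) vel=(+1.570,-0.641) ωy=+21.18

Key-timestep trajectory:
   step    t(s)  obj.x    obj.z    obj.vx   obj.vz 
     25  0.1748   +0.225  +0.012  +0.381  -0.156
     51  0.3566   +0.331  -0.031  +0.777  -0.317
     77  0.5385   +0.508  -0.104  +1.174  -0.479


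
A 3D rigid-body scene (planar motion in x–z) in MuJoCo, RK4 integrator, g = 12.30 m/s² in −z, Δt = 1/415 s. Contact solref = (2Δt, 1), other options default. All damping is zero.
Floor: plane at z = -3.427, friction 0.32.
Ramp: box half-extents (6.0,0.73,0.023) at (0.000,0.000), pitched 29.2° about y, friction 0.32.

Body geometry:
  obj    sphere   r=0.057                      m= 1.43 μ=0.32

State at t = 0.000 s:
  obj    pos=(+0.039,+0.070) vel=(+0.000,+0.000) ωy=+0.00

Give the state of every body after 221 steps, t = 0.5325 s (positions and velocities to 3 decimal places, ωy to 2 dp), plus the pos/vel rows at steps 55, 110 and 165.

State at t = 0.5325 s:
  obj    pos=(+0.570,-0.227) vel=(+1.993,-1.114) ωy=+40.04

Key-timestep trajectory:
   step    t(s)  obj.x    obj.z    obj.vx   obj.vz 
     55  0.1325   +0.072  +0.051  +0.496  -0.277
    110  0.2651   +0.170  -0.004  +0.992  -0.554
    165  0.3976   +0.335  -0.095  +1.488  -0.831


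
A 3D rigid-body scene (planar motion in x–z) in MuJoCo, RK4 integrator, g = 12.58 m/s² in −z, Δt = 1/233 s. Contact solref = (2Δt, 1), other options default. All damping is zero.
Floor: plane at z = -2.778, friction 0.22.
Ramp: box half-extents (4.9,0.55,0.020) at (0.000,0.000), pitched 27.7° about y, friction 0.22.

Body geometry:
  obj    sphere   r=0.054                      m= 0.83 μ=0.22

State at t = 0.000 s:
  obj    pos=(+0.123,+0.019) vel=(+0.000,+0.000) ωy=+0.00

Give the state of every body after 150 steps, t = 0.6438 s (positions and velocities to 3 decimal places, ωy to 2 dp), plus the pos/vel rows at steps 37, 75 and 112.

State at t = 0.6438 s:
  obj    pos=(+0.890,-0.383) vel=(+2.381,-1.250) ωy=+49.78

Key-timestep trajectory:
   step    t(s)  obj.x    obj.z    obj.vx   obj.vz 
     37  0.1588   +0.170  -0.006  +0.588  -0.308
     75  0.3219   +0.315  -0.082  +1.191  -0.625
    112  0.4807   +0.550  -0.205  +1.778  -0.933


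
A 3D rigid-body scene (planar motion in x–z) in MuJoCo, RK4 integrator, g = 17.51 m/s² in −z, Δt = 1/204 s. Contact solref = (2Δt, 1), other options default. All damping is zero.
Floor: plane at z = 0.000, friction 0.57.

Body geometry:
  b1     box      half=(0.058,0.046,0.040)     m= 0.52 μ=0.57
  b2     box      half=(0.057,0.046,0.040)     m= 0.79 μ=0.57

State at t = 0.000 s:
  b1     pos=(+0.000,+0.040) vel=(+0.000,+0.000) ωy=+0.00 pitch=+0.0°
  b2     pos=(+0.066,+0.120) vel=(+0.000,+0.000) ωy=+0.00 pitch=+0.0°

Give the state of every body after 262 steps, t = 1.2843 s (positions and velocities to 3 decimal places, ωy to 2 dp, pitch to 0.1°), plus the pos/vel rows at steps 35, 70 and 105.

State at t = 1.2843 s:
  b1     pos=(+0.000,+0.040) vel=(+0.000,+0.000) ωy=+0.00 pitch=+0.0°
  b2     pos=(+0.119,+0.057) vel=(+0.000,+0.000) ωy=+0.00 pitch=+90.0°

Key-timestep trajectory:
   step    t(s)  b1.x    b1.z    b1.vx   b1.vz   b2.x    b2.z    b2.vx   b2.vz 
     35  0.1716   +0.000  +0.040  +0.000  +0.000   +0.098  +0.094  +0.356  -0.714
     70  0.3431   +0.000  +0.040  +0.000  +0.000   +0.147  +0.069  +0.037  +0.006
    105  0.5147   +0.000  +0.040  +0.000  +0.000   +0.116  +0.057  -0.140  +0.154


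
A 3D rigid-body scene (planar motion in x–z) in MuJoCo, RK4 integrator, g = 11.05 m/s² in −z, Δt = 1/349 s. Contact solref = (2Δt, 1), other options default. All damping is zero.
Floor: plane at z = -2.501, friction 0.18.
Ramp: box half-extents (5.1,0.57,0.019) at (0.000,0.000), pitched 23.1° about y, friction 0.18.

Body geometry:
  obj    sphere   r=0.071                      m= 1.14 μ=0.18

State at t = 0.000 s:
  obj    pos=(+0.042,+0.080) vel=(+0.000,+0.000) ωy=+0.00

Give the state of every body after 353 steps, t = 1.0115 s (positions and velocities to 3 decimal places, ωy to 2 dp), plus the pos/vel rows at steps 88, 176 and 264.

State at t = 1.0115 s:
  obj    pos=(+1.499,-0.542) vel=(+2.881,-1.229) ωy=+44.11

Key-timestep trajectory:
   step    t(s)  obj.x    obj.z    obj.vx   obj.vz 
     88  0.2521   +0.133  +0.041  +0.718  -0.306
    176  0.5043   +0.404  -0.075  +1.437  -0.613
    264  0.7564   +0.857  -0.268  +2.155  -0.919


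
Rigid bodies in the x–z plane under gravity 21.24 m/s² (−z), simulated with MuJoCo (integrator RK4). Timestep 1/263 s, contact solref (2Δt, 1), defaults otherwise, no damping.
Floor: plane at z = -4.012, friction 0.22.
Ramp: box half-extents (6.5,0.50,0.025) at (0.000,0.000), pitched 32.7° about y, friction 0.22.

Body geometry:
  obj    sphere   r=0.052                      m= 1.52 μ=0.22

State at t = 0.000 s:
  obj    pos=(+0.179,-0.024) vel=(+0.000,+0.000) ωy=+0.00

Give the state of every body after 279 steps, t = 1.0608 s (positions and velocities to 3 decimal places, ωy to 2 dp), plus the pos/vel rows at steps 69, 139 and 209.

State at t = 1.0608 s:
  obj    pos=(+4.061,-2.515) vel=(+7.317,-4.698) ωy=+167.17

Key-timestep trajectory:
   step    t(s)  obj.x    obj.z    obj.vx   obj.vz 
     69  0.2624   +0.417  -0.176  +1.810  -1.162
    139  0.5285   +1.143  -0.642  +3.646  -2.341
    209  0.7947   +2.357  -1.422  +5.481  -3.519


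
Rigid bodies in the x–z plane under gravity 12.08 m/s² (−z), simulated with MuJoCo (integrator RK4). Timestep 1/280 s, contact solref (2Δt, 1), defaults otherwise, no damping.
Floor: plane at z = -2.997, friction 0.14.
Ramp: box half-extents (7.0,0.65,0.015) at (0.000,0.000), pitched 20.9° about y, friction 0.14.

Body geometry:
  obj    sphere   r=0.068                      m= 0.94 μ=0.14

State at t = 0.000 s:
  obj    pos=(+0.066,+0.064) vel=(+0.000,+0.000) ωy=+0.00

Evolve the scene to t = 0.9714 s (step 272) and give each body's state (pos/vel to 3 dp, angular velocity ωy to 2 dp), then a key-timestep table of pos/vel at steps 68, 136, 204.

State at t = 0.9714 s:
  obj    pos=(+1.423,-0.455) vel=(+2.794,-1.067) ωy=+43.96

Key-timestep trajectory:
   step    t(s)  obj.x    obj.z    obj.vx   obj.vz 
     68  0.2429   +0.151  +0.031  +0.699  -0.267
    136  0.4857   +0.405  -0.066  +1.397  -0.533
    204  0.7286   +0.829  -0.228  +2.095  -0.800


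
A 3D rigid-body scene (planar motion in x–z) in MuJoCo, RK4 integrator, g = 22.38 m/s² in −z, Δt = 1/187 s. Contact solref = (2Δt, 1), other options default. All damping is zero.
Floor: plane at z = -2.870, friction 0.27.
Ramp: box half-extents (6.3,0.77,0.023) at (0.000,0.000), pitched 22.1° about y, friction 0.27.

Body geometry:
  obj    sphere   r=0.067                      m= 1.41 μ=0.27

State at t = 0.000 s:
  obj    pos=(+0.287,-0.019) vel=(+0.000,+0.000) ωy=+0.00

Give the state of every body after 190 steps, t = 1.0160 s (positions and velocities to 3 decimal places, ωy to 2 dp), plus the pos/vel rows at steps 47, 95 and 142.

State at t = 1.0160 s:
  obj    pos=(+3.163,-1.187) vel=(+5.662,-2.299) ωy=+91.19

Key-timestep trajectory:
   step    t(s)  obj.x    obj.z    obj.vx   obj.vz 
     47  0.2513   +0.463  -0.091  +1.401  -0.569
     95  0.5080   +1.006  -0.311  +2.831  -1.150
    142  0.7594   +1.894  -0.672  +4.231  -1.718


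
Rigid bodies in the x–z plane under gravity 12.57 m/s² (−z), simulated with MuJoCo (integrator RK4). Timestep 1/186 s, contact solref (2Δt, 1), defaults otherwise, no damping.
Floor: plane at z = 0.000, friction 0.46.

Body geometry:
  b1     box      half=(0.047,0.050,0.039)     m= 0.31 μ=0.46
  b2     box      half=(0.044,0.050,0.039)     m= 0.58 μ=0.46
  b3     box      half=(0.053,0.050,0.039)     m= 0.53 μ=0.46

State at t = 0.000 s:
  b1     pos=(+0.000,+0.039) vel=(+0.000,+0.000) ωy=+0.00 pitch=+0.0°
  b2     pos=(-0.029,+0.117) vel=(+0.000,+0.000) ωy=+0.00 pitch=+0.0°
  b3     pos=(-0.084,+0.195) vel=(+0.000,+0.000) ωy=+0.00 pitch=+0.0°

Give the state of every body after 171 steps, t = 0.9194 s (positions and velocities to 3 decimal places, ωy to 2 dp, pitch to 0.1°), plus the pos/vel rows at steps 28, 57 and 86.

State at t = 0.9194 s:
  b1     pos=(+0.000,+0.039) vel=(+0.000,+0.000) ωy=+0.00 pitch=+0.0°
  b2     pos=(-0.028,+0.117) vel=(+0.000,+0.000) ωy=+0.00 pitch=+0.0°
  b3     pos=(-0.113,+0.053) vel=(+0.000,+0.000) ωy=+0.00 pitch=-90.0°

Key-timestep trajectory:
   step    t(s)  b1.x    b1.z    b1.vx   b1.vz   b2.x    b2.z    b2.vx   b2.vz   b3.x    b3.z    b3.vx   b3.vz 
     28  0.1505   +0.000  +0.039  +0.000  +0.000   -0.029  +0.117  +0.001  +0.000   -0.106  +0.180  -0.286  -0.374
     57  0.3065   +0.000  +0.039  +0.000  +0.000   -0.029  +0.117  +0.000  +0.000   -0.143  +0.064  -0.024  +0.091
     86  0.4624   +0.000  +0.039  +0.000  +0.000   -0.029  +0.117  +0.000  +0.000   -0.127  +0.060  +0.279  -0.152
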